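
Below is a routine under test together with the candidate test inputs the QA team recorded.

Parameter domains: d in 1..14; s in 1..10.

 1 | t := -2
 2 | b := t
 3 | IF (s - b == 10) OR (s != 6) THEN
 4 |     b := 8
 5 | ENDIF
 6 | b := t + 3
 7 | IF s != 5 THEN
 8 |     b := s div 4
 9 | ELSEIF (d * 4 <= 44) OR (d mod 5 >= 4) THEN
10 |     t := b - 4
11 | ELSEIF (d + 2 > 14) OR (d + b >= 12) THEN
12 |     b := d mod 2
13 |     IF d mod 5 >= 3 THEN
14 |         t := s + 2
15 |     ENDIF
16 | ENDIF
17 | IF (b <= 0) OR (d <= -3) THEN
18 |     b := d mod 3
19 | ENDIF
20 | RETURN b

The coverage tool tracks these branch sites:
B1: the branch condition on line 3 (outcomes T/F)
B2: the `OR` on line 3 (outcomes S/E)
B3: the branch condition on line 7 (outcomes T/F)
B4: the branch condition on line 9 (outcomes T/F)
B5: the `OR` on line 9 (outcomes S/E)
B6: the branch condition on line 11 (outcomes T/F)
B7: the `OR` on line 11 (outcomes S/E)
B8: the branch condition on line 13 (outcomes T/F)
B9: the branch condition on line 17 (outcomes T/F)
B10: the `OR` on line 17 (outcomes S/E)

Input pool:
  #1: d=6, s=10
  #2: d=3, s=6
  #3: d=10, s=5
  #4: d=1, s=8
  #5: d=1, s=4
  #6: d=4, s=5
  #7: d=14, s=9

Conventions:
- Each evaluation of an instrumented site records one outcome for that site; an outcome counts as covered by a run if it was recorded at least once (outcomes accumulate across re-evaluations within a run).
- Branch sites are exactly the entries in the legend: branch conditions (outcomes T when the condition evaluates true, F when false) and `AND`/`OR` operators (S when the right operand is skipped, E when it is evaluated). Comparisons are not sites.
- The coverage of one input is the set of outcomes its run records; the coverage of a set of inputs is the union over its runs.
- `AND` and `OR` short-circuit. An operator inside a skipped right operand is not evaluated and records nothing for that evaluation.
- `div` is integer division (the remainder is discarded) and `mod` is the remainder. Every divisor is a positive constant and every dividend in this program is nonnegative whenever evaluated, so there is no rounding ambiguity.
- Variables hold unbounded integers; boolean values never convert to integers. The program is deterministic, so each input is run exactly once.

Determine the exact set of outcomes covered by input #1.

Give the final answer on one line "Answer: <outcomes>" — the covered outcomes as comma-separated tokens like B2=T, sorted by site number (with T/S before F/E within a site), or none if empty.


Tracing the run of input #1 (d=6, s=10):
  B2->E, B1->T, B3->T, B10->E, B9->F
collecting distinct outcomes: B1=T, B2=E, B3=T, B9=F, B10=E
Answer: B1=T, B2=E, B3=T, B9=F, B10=E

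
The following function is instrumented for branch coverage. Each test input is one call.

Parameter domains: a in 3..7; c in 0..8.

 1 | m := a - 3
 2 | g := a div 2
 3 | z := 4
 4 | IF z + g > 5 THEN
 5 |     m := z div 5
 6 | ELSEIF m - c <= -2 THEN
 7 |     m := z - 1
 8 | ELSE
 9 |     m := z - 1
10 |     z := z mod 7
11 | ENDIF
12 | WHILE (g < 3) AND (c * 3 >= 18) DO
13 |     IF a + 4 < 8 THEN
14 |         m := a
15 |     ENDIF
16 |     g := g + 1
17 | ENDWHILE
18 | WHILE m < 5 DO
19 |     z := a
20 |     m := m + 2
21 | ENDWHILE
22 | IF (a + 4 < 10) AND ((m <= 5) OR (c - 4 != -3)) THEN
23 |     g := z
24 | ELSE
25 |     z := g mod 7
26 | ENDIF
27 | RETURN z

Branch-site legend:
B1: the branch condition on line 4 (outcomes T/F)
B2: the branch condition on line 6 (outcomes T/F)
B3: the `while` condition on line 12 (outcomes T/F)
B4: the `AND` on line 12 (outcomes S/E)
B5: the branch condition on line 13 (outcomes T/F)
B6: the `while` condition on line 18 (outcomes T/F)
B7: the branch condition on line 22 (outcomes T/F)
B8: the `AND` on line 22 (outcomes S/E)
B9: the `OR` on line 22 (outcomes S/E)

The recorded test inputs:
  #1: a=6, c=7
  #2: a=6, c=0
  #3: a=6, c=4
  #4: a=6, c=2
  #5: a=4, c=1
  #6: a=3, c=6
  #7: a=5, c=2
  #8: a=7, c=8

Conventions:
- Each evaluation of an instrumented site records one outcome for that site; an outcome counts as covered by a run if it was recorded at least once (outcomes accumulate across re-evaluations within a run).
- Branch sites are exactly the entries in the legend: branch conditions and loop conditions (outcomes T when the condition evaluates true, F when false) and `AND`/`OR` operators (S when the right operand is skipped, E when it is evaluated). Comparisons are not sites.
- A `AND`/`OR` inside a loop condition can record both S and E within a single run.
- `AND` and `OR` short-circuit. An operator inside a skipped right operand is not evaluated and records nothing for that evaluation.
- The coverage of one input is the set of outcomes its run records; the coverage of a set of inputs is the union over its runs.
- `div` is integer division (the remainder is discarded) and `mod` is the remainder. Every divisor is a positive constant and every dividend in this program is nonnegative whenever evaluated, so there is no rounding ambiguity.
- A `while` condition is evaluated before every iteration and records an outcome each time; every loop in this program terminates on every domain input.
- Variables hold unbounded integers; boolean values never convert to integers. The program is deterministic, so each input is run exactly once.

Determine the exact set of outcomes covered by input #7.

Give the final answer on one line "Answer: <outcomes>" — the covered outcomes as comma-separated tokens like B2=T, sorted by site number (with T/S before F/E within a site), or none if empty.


Running input #7 (a=5, c=2), event by event:
  B1->T, B4->E, B3->F, B6->T, B6->T, B6->T, B6->F, B8->E, B9->E, B7->T
collecting distinct outcomes: B1=T, B3=F, B4=E, B6=T, B6=F, B7=T, B8=E, B9=E
Answer: B1=T, B3=F, B4=E, B6=T, B6=F, B7=T, B8=E, B9=E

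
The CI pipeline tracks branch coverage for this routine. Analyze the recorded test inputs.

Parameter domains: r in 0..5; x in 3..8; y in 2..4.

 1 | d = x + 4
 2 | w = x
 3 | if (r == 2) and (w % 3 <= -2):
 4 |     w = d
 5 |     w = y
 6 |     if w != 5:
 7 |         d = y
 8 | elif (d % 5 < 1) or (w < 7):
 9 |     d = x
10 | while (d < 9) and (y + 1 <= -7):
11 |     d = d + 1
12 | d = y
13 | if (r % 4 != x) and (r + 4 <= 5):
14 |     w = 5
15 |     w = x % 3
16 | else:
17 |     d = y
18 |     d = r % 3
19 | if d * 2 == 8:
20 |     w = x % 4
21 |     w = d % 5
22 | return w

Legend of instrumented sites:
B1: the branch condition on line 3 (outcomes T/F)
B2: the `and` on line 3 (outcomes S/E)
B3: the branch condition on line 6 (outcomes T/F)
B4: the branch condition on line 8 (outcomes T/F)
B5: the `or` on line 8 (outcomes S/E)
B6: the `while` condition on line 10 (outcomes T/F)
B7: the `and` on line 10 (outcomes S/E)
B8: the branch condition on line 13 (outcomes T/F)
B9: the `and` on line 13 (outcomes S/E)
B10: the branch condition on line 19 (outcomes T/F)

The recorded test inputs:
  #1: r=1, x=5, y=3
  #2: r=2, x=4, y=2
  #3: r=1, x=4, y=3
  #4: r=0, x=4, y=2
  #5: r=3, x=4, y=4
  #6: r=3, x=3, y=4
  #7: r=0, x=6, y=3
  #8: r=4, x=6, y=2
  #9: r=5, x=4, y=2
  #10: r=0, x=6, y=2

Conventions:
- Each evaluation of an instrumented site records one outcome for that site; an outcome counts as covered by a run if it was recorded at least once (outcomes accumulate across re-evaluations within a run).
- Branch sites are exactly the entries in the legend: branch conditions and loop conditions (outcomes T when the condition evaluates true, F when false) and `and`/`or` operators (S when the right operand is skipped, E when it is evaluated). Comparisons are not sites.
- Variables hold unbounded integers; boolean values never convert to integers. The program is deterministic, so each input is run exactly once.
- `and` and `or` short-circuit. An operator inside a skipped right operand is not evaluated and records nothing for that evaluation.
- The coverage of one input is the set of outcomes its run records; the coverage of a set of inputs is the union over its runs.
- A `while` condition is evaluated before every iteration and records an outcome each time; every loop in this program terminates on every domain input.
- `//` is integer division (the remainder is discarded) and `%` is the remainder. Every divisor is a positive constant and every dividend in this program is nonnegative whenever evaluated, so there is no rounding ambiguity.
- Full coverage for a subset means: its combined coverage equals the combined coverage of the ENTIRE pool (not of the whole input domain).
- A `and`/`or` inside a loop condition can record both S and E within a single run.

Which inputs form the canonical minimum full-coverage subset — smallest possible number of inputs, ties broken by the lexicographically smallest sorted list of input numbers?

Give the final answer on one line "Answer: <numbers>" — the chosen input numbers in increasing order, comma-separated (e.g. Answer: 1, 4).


test 1 (r=1, x=5, y=3) fires B2->S, B1->F, B5->E, B4->T, B7->E, B6->F, B9->E, B8->T, B10->F; hits B1=F, B2=S, B4=T, B5=E, B6=F, B7=E, B8=T, B9=E, B10=F
test 2 (r=2, x=4, y=2) fires B2->E, B1->F, B5->E, B4->T, B7->E, B6->F, B9->E, B8->F, B10->F; hits B1=F, B2=E, B4=T, B5=E, B6=F, B7=E, B8=F, B9=E, B10=F
test 3 (r=1, x=4, y=3) fires B2->S, B1->F, B5->E, B4->T, B7->E, B6->F, B9->E, B8->T, B10->F; hits B1=F, B2=S, B4=T, B5=E, B6=F, B7=E, B8=T, B9=E, B10=F
test 4 (r=0, x=4, y=2) fires B2->S, B1->F, B5->E, B4->T, B7->E, B6->F, B9->E, B8->T, B10->F; hits B1=F, B2=S, B4=T, B5=E, B6=F, B7=E, B8=T, B9=E, B10=F
test 5 (r=3, x=4, y=4) fires B2->S, B1->F, B5->E, B4->T, B7->E, B6->F, B9->E, B8->F, B10->F; hits B1=F, B2=S, B4=T, B5=E, B6=F, B7=E, B8=F, B9=E, B10=F
test 6 (r=3, x=3, y=4) fires B2->S, B1->F, B5->E, B4->T, B7->E, B6->F, B9->S, B8->F, B10->F; hits B1=F, B2=S, B4=T, B5=E, B6=F, B7=E, B8=F, B9=S, B10=F
test 7 (r=0, x=6, y=3) fires B2->S, B1->F, B5->S, B4->T, B7->E, B6->F, B9->E, B8->T, B10->F; hits B1=F, B2=S, B4=T, B5=S, B6=F, B7=E, B8=T, B9=E, B10=F
test 8 (r=4, x=6, y=2) fires B2->S, B1->F, B5->S, B4->T, B7->E, B6->F, B9->E, B8->F, B10->F; hits B1=F, B2=S, B4=T, B5=S, B6=F, B7=E, B8=F, B9=E, B10=F
test 9 (r=5, x=4, y=2) fires B2->S, B1->F, B5->E, B4->T, B7->E, B6->F, B9->E, B8->F, B10->F; hits B1=F, B2=S, B4=T, B5=E, B6=F, B7=E, B8=F, B9=E, B10=F
test 10 (r=0, x=6, y=2) fires B2->S, B1->F, B5->S, B4->T, B7->E, B6->F, B9->E, B8->T, B10->F; hits B1=F, B2=S, B4=T, B5=S, B6=F, B7=E, B8=T, B9=E, B10=F
union over all inputs: B1=F, B2=S, B2=E, B4=T, B5=S, B5=E, B6=F, B7=E, B8=T, B8=F, B9=S, B9=E, B10=F (13 outcomes)
checked all size-1 subsets: none covers 13 outcomes (max 9/13)
checked all size-2 subsets: none covers 13 outcomes (max 12/13)
at size 3, {2, 6, 7} reaches all 13 outcomes; every lexicographically earlier size-3 subset fails
Answer: 2, 6, 7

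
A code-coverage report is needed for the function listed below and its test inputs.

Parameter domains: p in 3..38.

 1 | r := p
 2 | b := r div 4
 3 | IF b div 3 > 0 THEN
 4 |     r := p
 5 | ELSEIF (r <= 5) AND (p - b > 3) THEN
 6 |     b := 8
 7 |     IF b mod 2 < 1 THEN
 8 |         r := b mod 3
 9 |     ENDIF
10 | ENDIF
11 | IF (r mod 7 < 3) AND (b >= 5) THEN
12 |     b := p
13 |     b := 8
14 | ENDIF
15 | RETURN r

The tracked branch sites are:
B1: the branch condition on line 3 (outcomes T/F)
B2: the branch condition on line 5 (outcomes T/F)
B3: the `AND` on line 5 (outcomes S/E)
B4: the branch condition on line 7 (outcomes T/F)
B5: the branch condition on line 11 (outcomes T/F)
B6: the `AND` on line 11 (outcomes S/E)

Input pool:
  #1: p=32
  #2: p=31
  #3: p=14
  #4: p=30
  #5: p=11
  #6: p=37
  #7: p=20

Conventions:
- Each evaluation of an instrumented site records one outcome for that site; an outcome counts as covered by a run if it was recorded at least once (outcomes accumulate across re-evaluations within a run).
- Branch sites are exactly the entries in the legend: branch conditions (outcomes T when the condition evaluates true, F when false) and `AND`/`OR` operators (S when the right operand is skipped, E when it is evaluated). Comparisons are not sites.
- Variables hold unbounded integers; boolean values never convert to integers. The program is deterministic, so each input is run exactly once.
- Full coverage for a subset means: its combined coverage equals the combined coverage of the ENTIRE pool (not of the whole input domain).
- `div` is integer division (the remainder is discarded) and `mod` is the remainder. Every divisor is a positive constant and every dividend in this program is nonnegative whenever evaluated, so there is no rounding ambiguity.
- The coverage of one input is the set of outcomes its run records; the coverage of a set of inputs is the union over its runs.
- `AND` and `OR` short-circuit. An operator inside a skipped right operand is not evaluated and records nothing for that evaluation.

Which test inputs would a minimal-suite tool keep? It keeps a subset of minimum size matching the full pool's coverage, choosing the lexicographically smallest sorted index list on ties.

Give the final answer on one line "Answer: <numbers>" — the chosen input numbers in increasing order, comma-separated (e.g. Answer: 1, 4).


test 1 (p=32) fires B1->T, B6->S, B5->F; hits B1=T, B5=F, B6=S
test 2 (p=31) fires B1->T, B6->S, B5->F; hits B1=T, B5=F, B6=S
test 3 (p=14) fires B1->T, B6->E, B5->F; hits B1=T, B5=F, B6=E
test 4 (p=30) fires B1->T, B6->E, B5->T; hits B1=T, B5=T, B6=E
test 5 (p=11) fires B1->F, B3->S, B2->F, B6->S, B5->F; hits B1=F, B2=F, B3=S, B5=F, B6=S
test 6 (p=37) fires B1->T, B6->E, B5->T; hits B1=T, B5=T, B6=E
test 7 (p=20) fires B1->T, B6->S, B5->F; hits B1=T, B5=F, B6=S
pool-wide coverage (8 outcomes): B1=T, B1=F, B2=F, B3=S, B5=T, B5=F, B6=S, B6=E
every size-1 subset falls short of the 8 outcomes (best: 5/8)
inputs {4, 5} (size 2) cover everything; no size-2 subset with a lexicographically smaller index list covers all 8
Answer: 4, 5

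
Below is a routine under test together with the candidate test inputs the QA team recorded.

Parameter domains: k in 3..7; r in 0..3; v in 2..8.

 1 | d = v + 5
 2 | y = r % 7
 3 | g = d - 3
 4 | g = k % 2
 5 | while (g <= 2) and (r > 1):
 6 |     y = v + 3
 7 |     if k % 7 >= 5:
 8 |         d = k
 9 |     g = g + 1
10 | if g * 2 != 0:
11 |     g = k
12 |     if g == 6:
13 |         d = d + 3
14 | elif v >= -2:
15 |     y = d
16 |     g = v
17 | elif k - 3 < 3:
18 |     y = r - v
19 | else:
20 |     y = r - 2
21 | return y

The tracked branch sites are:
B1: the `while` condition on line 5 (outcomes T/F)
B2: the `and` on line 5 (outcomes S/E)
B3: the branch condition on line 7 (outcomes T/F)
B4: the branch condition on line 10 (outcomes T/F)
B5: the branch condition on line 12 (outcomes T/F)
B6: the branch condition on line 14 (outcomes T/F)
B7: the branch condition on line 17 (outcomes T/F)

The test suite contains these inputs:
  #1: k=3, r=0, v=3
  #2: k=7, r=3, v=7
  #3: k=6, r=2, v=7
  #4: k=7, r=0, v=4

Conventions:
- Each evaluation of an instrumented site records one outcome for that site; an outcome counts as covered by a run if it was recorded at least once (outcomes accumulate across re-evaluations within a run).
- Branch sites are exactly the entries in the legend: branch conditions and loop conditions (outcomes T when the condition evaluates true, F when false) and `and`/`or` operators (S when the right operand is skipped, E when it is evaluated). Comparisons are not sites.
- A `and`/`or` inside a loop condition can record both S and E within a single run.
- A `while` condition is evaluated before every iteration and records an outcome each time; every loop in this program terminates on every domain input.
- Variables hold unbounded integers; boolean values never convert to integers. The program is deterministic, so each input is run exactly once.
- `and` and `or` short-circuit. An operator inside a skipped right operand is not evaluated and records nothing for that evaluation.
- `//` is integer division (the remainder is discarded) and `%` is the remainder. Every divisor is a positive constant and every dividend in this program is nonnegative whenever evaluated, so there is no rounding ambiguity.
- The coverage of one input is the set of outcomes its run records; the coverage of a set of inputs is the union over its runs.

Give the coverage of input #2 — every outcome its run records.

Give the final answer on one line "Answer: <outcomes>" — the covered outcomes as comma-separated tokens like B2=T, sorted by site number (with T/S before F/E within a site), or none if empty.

Tracing the run of input #2 (k=7, r=3, v=7):
  B2->E, B1->T, B3->F, B2->E, B1->T, B3->F, B2->S, B1->F, B4->T, B5->F
collecting distinct outcomes: B1=T, B1=F, B2=S, B2=E, B3=F, B4=T, B5=F

Answer: B1=T, B1=F, B2=S, B2=E, B3=F, B4=T, B5=F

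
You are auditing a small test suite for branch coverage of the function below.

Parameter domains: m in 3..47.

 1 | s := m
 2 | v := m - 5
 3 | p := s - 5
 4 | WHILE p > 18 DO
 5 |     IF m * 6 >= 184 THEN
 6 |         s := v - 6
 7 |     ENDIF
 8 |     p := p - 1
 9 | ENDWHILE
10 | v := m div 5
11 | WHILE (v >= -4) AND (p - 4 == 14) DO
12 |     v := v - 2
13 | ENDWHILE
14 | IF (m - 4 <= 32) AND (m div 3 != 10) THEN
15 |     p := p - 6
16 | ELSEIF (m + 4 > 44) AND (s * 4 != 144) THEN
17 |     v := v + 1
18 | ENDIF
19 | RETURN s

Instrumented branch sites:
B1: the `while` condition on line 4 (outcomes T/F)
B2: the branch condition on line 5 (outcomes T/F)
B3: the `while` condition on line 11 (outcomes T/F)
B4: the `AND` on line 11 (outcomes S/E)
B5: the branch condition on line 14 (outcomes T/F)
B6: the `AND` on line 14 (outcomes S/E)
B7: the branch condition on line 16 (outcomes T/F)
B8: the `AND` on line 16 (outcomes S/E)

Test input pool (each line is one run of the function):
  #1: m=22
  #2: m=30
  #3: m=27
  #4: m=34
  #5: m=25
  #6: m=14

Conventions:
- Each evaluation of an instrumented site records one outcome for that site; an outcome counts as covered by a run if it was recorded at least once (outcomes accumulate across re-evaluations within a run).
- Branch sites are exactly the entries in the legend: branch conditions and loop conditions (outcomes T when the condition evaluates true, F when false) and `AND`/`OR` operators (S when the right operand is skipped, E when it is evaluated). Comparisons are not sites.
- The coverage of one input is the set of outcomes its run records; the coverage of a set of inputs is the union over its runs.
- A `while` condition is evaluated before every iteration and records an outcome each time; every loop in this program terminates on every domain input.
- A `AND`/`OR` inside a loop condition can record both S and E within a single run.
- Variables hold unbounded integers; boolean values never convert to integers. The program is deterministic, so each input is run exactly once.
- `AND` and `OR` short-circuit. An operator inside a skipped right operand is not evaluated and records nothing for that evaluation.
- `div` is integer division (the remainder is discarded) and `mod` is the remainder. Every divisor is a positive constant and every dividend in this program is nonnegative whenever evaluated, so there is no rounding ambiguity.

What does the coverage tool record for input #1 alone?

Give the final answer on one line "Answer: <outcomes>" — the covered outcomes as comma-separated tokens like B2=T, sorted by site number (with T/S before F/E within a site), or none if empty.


Simulating input #1 (m=22) step by step:
  B1->F, B4->E, B3->F, B6->E, B5->T
deduplicating events, the covered set is: B1=F, B3=F, B4=E, B5=T, B6=E
Answer: B1=F, B3=F, B4=E, B5=T, B6=E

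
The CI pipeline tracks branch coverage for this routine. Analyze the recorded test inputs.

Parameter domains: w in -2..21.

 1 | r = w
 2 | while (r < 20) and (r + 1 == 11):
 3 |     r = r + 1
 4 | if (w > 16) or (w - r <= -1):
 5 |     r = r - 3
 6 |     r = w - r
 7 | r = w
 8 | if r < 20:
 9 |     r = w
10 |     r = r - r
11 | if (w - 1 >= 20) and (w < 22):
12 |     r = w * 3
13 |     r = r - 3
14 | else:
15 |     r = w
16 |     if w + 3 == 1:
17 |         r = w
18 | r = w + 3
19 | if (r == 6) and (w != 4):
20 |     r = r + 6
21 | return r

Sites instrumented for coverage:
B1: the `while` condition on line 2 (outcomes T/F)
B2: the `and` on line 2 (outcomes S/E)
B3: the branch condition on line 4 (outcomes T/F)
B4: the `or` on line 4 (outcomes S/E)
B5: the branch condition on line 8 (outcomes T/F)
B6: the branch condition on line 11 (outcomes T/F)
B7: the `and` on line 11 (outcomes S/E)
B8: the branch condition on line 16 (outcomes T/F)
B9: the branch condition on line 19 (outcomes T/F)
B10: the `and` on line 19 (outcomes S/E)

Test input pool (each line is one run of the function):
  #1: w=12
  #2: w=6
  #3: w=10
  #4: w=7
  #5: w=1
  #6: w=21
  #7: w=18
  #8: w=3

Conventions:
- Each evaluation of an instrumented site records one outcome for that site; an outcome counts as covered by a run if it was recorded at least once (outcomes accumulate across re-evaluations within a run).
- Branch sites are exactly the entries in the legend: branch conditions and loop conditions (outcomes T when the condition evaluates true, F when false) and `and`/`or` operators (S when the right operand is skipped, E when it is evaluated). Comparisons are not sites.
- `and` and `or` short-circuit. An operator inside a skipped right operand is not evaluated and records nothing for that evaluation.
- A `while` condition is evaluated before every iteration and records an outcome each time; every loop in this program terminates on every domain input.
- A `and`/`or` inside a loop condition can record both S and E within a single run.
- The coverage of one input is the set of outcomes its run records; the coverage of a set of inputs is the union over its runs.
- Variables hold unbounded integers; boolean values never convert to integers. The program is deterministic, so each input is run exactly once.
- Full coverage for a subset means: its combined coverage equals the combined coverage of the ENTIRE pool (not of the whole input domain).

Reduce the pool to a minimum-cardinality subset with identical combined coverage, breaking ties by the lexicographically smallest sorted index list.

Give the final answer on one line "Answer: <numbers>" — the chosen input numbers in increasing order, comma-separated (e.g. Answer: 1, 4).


#1 (w=12) -> covered: B1=F, B2=E, B3=F, B4=E, B5=T, B6=F, B7=S, B8=F, B9=F, B10=S
#2 (w=6) -> covered: B1=F, B2=E, B3=F, B4=E, B5=T, B6=F, B7=S, B8=F, B9=F, B10=S
#3 (w=10) -> covered: B1=T, B1=F, B2=E, B3=T, B4=E, B5=T, B6=F, B7=S, B8=F, B9=F, B10=S
#4 (w=7) -> covered: B1=F, B2=E, B3=F, B4=E, B5=T, B6=F, B7=S, B8=F, B9=F, B10=S
#5 (w=1) -> covered: B1=F, B2=E, B3=F, B4=E, B5=T, B6=F, B7=S, B8=F, B9=F, B10=S
#6 (w=21) -> covered: B1=F, B2=S, B3=T, B4=S, B5=F, B6=T, B7=E, B9=F, B10=S
#7 (w=18) -> covered: B1=F, B2=E, B3=T, B4=S, B5=T, B6=F, B7=S, B8=F, B9=F, B10=S
#8 (w=3) -> covered: B1=F, B2=E, B3=F, B4=E, B5=T, B6=F, B7=S, B8=F, B9=T, B10=E
the full pool covers 19 outcomes: B1=T, B1=F, B2=S, B2=E, B3=T, B3=F, B4=S, B4=E, B5=T, B5=F, B6=T, B6=F, B7=S, B7=E, B8=F, B9=T, B9=F, B10=S, B10=E
size 1 is not enough: best union over all size-1 subsets is 11/19
size 2 is not enough: best union over all size-2 subsets is 18/19
size 3: inputs {3, 6, 8} cover all 19 outcomes, and no lexicographically smaller subset of this size does
Answer: 3, 6, 8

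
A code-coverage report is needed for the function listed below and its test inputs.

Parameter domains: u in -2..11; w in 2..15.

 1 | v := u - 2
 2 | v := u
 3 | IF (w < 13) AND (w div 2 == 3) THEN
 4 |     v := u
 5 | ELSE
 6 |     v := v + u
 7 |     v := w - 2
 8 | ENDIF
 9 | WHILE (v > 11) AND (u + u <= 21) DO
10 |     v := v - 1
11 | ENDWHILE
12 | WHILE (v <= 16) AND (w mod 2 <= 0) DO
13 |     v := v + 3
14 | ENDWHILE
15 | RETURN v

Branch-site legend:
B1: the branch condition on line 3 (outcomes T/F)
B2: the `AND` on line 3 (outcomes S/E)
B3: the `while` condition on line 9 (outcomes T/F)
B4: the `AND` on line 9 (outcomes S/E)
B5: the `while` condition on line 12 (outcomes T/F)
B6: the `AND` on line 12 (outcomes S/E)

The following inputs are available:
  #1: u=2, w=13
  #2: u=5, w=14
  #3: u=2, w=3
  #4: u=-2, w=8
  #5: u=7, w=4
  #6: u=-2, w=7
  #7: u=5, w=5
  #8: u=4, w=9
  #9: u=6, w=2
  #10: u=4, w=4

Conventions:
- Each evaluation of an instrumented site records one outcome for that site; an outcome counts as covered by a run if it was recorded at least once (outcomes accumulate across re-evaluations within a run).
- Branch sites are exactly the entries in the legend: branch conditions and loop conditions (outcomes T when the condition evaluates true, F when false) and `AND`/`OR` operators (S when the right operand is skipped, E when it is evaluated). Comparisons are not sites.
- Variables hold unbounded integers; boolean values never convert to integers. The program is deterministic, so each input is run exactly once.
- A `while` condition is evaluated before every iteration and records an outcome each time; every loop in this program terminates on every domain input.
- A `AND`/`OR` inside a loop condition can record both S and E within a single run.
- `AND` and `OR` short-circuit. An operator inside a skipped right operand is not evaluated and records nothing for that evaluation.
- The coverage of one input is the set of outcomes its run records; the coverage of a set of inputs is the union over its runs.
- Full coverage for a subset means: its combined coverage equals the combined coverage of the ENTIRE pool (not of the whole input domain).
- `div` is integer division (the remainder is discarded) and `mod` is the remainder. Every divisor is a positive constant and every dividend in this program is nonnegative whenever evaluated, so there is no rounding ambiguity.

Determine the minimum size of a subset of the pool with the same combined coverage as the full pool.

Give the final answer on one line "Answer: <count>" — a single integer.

#1 (u=2, w=13) -> covered: B1=F, B2=S, B3=F, B4=S, B5=F, B6=E
#2 (u=5, w=14) -> covered: B1=F, B2=S, B3=T, B3=F, B4=S, B4=E, B5=T, B5=F, B6=S, B6=E
#3 (u=2, w=3) -> covered: B1=F, B2=E, B3=F, B4=S, B5=F, B6=E
#4 (u=-2, w=8) -> covered: B1=F, B2=E, B3=F, B4=S, B5=T, B5=F, B6=S, B6=E
#5 (u=7, w=4) -> covered: B1=F, B2=E, B3=F, B4=S, B5=T, B5=F, B6=S, B6=E
#6 (u=-2, w=7) -> covered: B1=T, B2=E, B3=F, B4=S, B5=F, B6=E
#7 (u=5, w=5) -> covered: B1=F, B2=E, B3=F, B4=S, B5=F, B6=E
#8 (u=4, w=9) -> covered: B1=F, B2=E, B3=F, B4=S, B5=F, B6=E
#9 (u=6, w=2) -> covered: B1=F, B2=E, B3=F, B4=S, B5=T, B5=F, B6=S, B6=E
#10 (u=4, w=4) -> covered: B1=F, B2=E, B3=F, B4=S, B5=T, B5=F, B6=S, B6=E
together the pool reaches 12 outcomes: B1=T, B1=F, B2=S, B2=E, B3=T, B3=F, B4=S, B4=E, B5=T, B5=F, B6=S, B6=E
checked all size-1 subsets: none covers 12 outcomes (max 10/12)
at size 2, {2, 6} reaches all 12 outcomes; every lexicographically earlier size-2 subset fails

Answer: 2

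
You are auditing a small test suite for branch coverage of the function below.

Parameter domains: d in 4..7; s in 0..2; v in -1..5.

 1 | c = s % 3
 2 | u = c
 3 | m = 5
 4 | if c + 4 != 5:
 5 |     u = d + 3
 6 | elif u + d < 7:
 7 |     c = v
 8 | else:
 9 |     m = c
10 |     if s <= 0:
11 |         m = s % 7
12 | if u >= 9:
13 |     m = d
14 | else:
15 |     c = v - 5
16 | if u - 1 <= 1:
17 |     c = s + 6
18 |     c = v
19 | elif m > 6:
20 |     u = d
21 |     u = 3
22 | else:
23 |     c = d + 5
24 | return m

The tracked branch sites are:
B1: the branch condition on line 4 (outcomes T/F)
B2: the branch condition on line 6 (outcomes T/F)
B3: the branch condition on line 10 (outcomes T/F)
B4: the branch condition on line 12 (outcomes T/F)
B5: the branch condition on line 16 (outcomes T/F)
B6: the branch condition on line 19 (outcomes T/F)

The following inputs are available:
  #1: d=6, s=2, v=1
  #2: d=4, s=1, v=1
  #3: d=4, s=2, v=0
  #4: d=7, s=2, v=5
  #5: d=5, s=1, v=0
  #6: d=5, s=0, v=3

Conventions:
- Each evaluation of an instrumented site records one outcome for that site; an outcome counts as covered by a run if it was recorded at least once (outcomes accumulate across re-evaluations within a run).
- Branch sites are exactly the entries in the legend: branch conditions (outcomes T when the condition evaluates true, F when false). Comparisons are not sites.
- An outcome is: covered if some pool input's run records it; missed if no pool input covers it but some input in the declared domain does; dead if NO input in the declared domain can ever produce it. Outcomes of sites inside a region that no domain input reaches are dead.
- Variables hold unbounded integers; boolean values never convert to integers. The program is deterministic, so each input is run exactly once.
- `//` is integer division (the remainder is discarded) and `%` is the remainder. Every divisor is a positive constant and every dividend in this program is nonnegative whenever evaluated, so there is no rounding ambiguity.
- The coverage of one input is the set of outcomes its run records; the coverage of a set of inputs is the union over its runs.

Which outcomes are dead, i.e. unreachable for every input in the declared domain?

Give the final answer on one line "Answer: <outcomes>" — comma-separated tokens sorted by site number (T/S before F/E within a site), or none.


checking every outcome against all 84 domain inputs:
  B3=T: zero occurrences over every domain input -> dead
  reachable outcomes have witnesses, e.g. B1=T (e.g. d=4, s=0, v=-1), B1=F (e.g. d=4, s=1, v=-1), B2=T (e.g. d=4, s=1, v=-1), B2=F (e.g. d=6, s=1, v=-1)
Answer: B3=T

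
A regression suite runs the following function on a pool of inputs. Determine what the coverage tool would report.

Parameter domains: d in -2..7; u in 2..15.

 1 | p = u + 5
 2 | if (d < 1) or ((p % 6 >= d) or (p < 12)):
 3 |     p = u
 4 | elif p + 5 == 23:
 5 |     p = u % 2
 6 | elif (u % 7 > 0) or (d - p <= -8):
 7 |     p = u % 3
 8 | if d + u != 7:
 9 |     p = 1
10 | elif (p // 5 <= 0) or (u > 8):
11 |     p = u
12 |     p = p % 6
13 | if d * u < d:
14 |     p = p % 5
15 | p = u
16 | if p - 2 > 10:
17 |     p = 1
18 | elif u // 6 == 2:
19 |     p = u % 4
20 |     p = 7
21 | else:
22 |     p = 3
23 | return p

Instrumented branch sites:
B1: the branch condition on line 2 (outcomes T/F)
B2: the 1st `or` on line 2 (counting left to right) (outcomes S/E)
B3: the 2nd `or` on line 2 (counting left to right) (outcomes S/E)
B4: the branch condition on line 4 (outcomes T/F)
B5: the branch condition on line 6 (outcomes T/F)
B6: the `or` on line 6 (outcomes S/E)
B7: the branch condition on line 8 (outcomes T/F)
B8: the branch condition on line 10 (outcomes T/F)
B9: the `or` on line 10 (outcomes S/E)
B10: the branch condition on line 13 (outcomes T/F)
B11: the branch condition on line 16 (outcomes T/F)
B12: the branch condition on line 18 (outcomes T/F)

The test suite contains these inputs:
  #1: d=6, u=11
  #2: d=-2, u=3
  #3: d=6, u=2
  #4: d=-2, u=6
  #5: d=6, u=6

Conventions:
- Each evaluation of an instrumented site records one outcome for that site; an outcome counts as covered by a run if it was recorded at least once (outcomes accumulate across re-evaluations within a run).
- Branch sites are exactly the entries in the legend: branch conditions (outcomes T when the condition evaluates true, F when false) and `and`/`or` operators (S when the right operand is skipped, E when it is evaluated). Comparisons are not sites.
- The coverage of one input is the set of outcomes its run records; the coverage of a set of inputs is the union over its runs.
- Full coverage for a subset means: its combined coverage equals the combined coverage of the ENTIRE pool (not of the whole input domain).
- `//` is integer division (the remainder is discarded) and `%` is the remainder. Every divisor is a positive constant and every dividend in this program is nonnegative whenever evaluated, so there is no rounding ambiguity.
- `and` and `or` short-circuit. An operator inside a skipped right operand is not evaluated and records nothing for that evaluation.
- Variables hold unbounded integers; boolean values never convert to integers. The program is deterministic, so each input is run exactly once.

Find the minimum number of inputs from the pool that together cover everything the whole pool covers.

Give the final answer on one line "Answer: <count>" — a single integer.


input #1 (d=6, u=11): covers B1=F, B2=E, B3=E, B4=F, B5=T, B6=S, B7=T, B10=F, B11=F, B12=F
input #2 (d=-2, u=3): covers B1=T, B2=S, B7=T, B10=T, B11=F, B12=F
input #3 (d=6, u=2): covers B1=T, B2=E, B3=E, B7=T, B10=F, B11=F, B12=F
input #4 (d=-2, u=6): covers B1=T, B2=S, B7=T, B10=T, B11=F, B12=F
input #5 (d=6, u=6): covers B1=T, B2=E, B3=E, B7=T, B10=F, B11=F, B12=F
pool-wide coverage (13 outcomes): B1=T, B1=F, B2=S, B2=E, B3=E, B4=F, B5=T, B6=S, B7=T, B10=T, B10=F, B11=F, B12=F
size 1 is not enough: best union over all size-1 subsets is 10/13
the canonical winner is {1, 2}: size 2, full 13-outcome coverage, earliest index list among size-2 covers
Answer: 2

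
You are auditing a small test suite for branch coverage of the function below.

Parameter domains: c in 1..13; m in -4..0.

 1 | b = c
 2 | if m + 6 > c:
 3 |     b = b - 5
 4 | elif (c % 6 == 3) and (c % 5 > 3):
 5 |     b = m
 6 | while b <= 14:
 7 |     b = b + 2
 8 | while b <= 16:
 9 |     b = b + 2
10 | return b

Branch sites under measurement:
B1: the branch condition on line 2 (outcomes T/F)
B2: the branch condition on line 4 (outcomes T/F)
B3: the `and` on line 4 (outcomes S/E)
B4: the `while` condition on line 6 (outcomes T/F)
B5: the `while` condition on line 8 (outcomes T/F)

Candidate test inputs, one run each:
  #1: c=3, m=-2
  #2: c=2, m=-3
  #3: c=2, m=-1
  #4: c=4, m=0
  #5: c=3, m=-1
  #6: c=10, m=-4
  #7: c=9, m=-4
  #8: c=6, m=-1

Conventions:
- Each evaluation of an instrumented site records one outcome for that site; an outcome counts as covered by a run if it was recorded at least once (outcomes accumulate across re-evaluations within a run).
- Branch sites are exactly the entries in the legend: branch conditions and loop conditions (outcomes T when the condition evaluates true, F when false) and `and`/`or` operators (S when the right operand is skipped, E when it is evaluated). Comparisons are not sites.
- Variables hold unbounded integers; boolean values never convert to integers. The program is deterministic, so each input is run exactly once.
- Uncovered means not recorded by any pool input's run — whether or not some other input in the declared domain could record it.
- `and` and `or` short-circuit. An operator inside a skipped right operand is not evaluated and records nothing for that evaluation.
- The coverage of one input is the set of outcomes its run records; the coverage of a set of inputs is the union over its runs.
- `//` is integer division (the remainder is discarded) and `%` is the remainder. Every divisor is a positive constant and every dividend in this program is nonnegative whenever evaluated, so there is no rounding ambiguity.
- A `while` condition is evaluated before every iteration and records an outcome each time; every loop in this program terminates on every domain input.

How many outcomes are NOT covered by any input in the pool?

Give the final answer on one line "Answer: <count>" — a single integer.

#1 (c=3, m=-2) -> covered: B1=T, B4=T, B4=F, B5=T, B5=F
#2 (c=2, m=-3) -> covered: B1=T, B4=T, B4=F, B5=T, B5=F
#3 (c=2, m=-1) -> covered: B1=T, B4=T, B4=F, B5=T, B5=F
#4 (c=4, m=0) -> covered: B1=T, B4=T, B4=F, B5=T, B5=F
#5 (c=3, m=-1) -> covered: B1=T, B4=T, B4=F, B5=T, B5=F
#6 (c=10, m=-4) -> covered: B1=F, B2=F, B3=S, B4=T, B4=F, B5=T, B5=F
#7 (c=9, m=-4) -> covered: B1=F, B2=T, B3=E, B4=T, B4=F, B5=T, B5=F
#8 (c=6, m=-1) -> covered: B1=F, B2=F, B3=S, B4=T, B4=F, B5=T, B5=F
union over the pool: B1=T, B1=F, B2=T, B2=F, B3=S, B3=E, B4=T, B4=F, B5=T, B5=F
uncovered (0 of 10): none

Answer: 0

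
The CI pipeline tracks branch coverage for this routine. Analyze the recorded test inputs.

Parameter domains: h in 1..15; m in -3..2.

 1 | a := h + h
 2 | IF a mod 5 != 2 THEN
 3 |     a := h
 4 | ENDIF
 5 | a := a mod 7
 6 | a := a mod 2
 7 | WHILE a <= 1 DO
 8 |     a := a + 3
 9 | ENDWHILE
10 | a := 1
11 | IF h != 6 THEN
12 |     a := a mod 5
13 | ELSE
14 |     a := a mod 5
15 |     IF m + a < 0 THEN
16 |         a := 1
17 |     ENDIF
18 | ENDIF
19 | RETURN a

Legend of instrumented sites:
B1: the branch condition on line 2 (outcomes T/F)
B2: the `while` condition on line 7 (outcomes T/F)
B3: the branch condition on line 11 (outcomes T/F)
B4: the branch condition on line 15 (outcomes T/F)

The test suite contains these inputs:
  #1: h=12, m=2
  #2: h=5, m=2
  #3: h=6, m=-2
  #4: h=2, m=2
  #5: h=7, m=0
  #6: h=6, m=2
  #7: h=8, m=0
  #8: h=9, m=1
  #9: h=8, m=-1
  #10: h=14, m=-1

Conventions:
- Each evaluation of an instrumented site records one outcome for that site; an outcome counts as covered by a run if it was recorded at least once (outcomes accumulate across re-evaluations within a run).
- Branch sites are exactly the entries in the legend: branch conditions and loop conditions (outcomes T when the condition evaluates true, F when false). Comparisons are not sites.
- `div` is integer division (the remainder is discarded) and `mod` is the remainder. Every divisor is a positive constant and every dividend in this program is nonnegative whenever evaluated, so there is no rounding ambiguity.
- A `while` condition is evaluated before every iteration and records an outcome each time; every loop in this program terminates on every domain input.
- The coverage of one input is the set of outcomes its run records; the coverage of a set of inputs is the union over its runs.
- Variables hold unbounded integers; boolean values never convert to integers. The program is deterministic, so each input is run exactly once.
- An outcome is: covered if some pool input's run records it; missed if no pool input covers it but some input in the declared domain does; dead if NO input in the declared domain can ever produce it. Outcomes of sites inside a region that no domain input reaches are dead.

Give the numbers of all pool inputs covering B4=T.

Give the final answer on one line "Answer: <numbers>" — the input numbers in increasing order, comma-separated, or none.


input #1 (h=12, m=2): does not produce B4=T
input #2 (h=5, m=2): does not produce B4=T
input #3 (h=6, m=-2): produces B4=T
input #4 (h=2, m=2): does not produce B4=T
input #5 (h=7, m=0): does not produce B4=T
input #6 (h=6, m=2): does not produce B4=T
input #7 (h=8, m=0): does not produce B4=T
input #8 (h=9, m=1): does not produce B4=T
input #9 (h=8, m=-1): does not produce B4=T
input #10 (h=14, m=-1): does not produce B4=T
Answer: 3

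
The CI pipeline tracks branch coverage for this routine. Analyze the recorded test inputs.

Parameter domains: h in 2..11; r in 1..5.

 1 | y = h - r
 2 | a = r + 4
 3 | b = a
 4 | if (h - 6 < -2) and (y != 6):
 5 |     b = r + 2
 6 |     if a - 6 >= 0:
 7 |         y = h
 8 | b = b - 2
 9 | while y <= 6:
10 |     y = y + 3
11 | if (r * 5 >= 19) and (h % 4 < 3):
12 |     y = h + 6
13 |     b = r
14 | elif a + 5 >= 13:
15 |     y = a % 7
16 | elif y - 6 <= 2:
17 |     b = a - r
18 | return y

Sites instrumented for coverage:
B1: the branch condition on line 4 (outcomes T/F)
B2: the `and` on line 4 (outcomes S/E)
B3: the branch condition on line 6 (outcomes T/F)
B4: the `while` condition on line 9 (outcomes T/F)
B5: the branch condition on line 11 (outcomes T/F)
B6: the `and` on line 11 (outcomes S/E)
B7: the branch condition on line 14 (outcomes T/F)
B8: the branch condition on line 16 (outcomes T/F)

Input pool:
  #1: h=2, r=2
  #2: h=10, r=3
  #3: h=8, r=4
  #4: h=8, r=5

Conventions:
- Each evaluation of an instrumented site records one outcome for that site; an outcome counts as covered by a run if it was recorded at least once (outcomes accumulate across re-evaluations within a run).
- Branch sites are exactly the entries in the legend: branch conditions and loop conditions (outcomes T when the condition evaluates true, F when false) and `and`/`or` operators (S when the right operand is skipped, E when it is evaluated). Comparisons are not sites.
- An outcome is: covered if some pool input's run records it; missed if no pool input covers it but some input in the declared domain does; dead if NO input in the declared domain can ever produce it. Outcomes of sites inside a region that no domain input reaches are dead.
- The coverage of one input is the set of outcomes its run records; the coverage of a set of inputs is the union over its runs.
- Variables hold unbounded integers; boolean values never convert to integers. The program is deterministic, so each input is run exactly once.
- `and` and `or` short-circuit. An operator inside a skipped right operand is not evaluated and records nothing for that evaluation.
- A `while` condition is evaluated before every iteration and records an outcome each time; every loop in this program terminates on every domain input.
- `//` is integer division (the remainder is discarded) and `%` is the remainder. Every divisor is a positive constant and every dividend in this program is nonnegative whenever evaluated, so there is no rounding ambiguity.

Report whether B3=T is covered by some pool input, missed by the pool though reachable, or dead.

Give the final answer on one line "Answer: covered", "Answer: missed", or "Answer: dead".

B3=T is recorded by pool input(s) 1 -> covered

Answer: covered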